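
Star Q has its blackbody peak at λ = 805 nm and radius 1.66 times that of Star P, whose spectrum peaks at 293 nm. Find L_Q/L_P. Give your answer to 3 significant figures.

Wien's law gives T ∝ 1/λ_max, so T_Q/T_P = λ_P/λ_Q = 293/805 = 0.3640.
Then L ∝ R²T⁴ gives L_Q/L_P = (1.66)² × (0.3640)⁴ = 2.756 × 0.01755 = 0.04836.

0.0484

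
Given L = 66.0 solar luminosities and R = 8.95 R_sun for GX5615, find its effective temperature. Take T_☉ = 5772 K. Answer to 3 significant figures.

T/T_☉ = (L/L_☉)^(1/4) / (R/R_☉)^(1/2)
T = 5772 × (66.0)^(1/4) / √(8.95) = 5772 × 2.850 / 2.992 = 5499 K.

5.50×10^3 K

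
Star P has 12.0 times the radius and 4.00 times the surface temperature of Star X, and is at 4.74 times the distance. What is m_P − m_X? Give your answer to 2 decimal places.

L_P/L_X = (12.0)²(4.00)⁴ = 3.686×10^4.
F_P/F_X = (L_P/L_X)/(d_P/d_X)² = 3.686×10^4/22.47 = 1641.
m_P − m_X = −2.5 log₁₀(1641) = -8.04.

-8.04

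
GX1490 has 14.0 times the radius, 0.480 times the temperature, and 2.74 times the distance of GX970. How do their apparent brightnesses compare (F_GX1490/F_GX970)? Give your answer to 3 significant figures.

1.39

L_GX1490/L_GX970 = (R_GX1490/R_GX970)²(T_GX1490/T_GX970)⁴ = (14.0)² × (0.480)⁴ = 10.40.
F_GX1490/F_GX970 = (L_GX1490/L_GX970)/(d_GX1490/d_GX970)² = 10.40 / (2.74)² = 1.386.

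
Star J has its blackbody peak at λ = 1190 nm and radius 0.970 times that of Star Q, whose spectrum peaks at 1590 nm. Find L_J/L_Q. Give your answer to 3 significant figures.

Wien's law gives T ∝ 1/λ_max, so T_J/T_Q = λ_Q/λ_J = 1590/1190 = 1.336.
Then L ∝ R²T⁴ gives L_J/L_Q = (0.970)² × (1.336)⁴ = 0.9409 × 3.187 = 2.999.

3.00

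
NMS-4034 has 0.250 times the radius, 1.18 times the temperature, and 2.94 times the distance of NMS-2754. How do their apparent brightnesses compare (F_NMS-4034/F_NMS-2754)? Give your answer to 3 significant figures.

L_NMS-4034/L_NMS-2754 = (R_NMS-4034/R_NMS-2754)²(T_NMS-4034/T_NMS-2754)⁴ = (0.250)² × (1.18)⁴ = 0.1212.
F_NMS-4034/F_NMS-2754 = (L_NMS-4034/L_NMS-2754)/(d_NMS-4034/d_NMS-2754)² = 0.1212 / (2.94)² = 0.01402.

0.0140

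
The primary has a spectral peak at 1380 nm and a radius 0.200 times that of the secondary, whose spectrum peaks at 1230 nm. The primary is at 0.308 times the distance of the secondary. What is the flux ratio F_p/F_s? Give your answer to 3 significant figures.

Wien's law: T_p/T_s = λ_s/λ_p = 1230/1380 = 0.8913.
L_p/L_s = (R_p/R_s)²(T_p/T_s)⁴ = (0.200)²(0.8913)⁴ = 0.02524.
F_p/F_s = (L_p/L_s)/(d_p/d_s)² = 0.02524/(0.308)² = 0.2661.

0.266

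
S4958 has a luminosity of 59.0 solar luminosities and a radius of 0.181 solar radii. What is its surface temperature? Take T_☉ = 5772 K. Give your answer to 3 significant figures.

3.76×10^4 K

T/T_☉ = (L/L_☉)^(1/4) / (R/R_☉)^(1/2)
T = 5772 × (59.0)^(1/4) / √(0.181) = 5772 × 2.771 / 0.4254 = 3.760×10^4 K.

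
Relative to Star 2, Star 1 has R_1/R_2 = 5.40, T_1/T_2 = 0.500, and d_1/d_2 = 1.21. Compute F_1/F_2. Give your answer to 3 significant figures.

1.24

L_1/L_2 = (R_1/R_2)²(T_1/T_2)⁴ = (5.40)² × (0.500)⁴ = 1.823.
F_1/F_2 = (L_1/L_2)/(d_1/d_2)² = 1.823 / (1.21)² = 1.245.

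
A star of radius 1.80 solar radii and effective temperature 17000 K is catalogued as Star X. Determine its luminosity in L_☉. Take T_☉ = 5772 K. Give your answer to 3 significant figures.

244 L_☉

L/L_☉ = (R/R_☉)² (T/T_☉)⁴ = (1.80)² × (17000/5772)⁴
       = 3.240 × (2.945)⁴ = 3.240 × 75.25 = 243.8.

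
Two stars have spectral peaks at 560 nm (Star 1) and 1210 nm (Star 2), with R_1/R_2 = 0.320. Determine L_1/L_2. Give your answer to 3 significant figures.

Wien's law gives T ∝ 1/λ_max, so T_1/T_2 = λ_2/λ_1 = 1210/560 = 2.161.
Then L ∝ R²T⁴ gives L_1/L_2 = (0.320)² × (2.161)⁴ = 0.1024 × 21.80 = 2.232.

2.23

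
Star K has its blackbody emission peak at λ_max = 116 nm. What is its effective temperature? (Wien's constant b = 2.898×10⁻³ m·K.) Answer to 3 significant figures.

2.50×10^4 K

T = b/λ_max = 2.898×10⁻³ / (116×10⁻⁹) = 2.498×10^4 K.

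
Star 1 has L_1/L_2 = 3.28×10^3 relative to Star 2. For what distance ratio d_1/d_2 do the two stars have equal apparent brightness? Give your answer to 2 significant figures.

Equal flux requires L_1/d_1² = L_2/d_2², so d_1/d_2 = √(L_1/L_2)
= √(3.28×10^3) = 57.27.

57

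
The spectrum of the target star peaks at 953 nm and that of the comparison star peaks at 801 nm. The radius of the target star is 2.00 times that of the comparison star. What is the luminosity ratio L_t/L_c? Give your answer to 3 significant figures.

2.00

Wien's law gives T ∝ 1/λ_max, so T_t/T_c = λ_c/λ_t = 801/953 = 0.8405.
Then L ∝ R²T⁴ gives L_t/L_c = (2.00)² × (0.8405)⁴ = 4.000 × 0.4991 = 1.996.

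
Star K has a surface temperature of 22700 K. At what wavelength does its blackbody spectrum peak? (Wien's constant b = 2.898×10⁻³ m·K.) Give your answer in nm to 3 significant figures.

128 nm

λ_max = b/T = 2.898×10⁻³ / 22700 = 1.28×10^-7 m = 127.7 nm.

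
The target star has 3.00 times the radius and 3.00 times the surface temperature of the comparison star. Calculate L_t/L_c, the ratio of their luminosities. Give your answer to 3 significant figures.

From the Stefan–Boltzmann law, L ∝ R²T⁴, so
L_t/L_c = (R_t/R_c)² (T_t/T_c)⁴ = (3.00)² × (3.00)⁴ = 9.000 × 81.00 = 729.0.

729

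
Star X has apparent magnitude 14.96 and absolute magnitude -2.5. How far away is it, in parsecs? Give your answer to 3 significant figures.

m − M = 5 log₁₀(d/10 pc)
14.96 − (-2.5) = 17.46 = 5 log₁₀(d/10)
d = 10 × 10^(17.46/5) = 10 × 10^3.492 = 3.105×10^4 pc.

3.10×10^4 pc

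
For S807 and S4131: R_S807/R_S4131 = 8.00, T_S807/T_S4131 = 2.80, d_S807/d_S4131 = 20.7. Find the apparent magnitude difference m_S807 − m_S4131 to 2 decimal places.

L_S807/L_S4131 = (8.00)²(2.80)⁴ = 3934.
F_S807/F_S4131 = (L_S807/L_S4131)/(d_S807/d_S4131)² = 3934/428.5 = 9.181.
m_S807 − m_S4131 = −2.5 log₁₀(9.181) = -2.41.

-2.41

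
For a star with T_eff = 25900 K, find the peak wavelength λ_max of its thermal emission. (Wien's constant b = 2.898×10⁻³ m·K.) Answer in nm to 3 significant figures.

λ_max = b/T = 2.898×10⁻³ / 25900 = 1.12×10^-7 m = 111.9 nm.

112 nm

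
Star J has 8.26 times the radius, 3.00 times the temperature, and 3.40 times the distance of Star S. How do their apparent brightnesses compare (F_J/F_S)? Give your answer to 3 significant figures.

L_J/L_S = (R_J/R_S)²(T_J/T_S)⁴ = (8.26)² × (3.00)⁴ = 5526.
F_J/F_S = (L_J/L_S)/(d_J/d_S)² = 5526 / (3.40)² = 478.1.

478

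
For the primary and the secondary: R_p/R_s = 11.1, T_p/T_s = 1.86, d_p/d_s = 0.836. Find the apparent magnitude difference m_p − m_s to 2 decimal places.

-8.31

L_p/L_s = (11.1)²(1.86)⁴ = 1475.
F_p/F_s = (L_p/L_s)/(d_p/d_s)² = 1475/0.6989 = 2110.
m_p − m_s = −2.5 log₁₀(2110) = -8.31.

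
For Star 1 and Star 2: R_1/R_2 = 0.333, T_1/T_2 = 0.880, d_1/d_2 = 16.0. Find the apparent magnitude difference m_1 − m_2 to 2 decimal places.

8.96

L_1/L_2 = (0.333)²(0.880)⁴ = 0.06650.
F_1/F_2 = (L_1/L_2)/(d_1/d_2)² = 0.06650/256.0 = 2.598×10^-4.
m_1 − m_2 = −2.5 log₁₀(2.598×10^-4) = 8.96.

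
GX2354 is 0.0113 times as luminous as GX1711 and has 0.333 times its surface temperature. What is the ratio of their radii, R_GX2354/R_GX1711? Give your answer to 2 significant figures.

0.96

L ∝ R²T⁴ gives R ∝ √L / T², so
R_GX2354/R_GX1711 = √(0.0113) / (0.333)² = 0.1063 / 0.1109 = 0.9586.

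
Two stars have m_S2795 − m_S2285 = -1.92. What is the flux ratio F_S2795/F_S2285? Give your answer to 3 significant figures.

F_S2795/F_S2285 = 10^(−(m_S2795 − m_S2285)/2.5) = 10^(1.92/2.5) = 10^0.768 = 5.861.

5.86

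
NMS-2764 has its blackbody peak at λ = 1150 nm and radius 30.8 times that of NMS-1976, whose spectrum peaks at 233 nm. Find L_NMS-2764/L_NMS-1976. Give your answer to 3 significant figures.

Wien's law gives T ∝ 1/λ_max, so T_NMS-2764/T_NMS-1976 = λ_NMS-1976/λ_NMS-2764 = 233/1150 = 0.2026.
Then L ∝ R²T⁴ gives L_NMS-2764/L_NMS-1976 = (30.8)² × (0.2026)⁴ = 948.6 × 0.001685 = 1.599.

1.60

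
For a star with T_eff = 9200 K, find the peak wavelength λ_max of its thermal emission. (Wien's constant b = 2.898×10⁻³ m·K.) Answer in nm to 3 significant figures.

λ_max = b/T = 2.898×10⁻³ / 9200 = 3.15×10^-7 m = 315.0 nm.

315 nm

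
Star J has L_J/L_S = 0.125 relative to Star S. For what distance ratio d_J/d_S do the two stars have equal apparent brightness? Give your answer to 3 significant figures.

0.354

Equal flux requires L_J/d_J² = L_S/d_S², so d_J/d_S = √(L_J/L_S)
= √(0.125) = 0.3536.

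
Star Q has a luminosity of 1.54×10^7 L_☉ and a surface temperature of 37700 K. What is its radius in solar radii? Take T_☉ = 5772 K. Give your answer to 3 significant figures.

R/R_☉ = √(L/L_☉) / (T/T_☉)² = √(1.54×10^7) / (6.532)²
       = 3924 / 42.66 = 91.99.

92.0 solar radii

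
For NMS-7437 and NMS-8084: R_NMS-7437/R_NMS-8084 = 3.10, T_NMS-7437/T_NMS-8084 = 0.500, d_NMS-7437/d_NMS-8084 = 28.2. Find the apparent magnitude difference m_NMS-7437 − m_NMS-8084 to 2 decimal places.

7.80

L_NMS-7437/L_NMS-8084 = (3.10)²(0.500)⁴ = 0.6006.
F_NMS-7437/F_NMS-8084 = (L_NMS-7437/L_NMS-8084)/(d_NMS-7437/d_NMS-8084)² = 0.6006/795.2 = 7.553×10^-4.
m_NMS-7437 − m_NMS-8084 = −2.5 log₁₀(7.553×10^-4) = 7.80.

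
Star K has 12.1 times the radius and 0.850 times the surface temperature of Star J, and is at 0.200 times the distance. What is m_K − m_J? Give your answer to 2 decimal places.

-8.20

L_K/L_J = (12.1)²(0.850)⁴ = 76.43.
F_K/F_J = (L_K/L_J)/(d_K/d_J)² = 76.43/0.04000 = 1911.
m_K − m_J = −2.5 log₁₀(1911) = -8.20.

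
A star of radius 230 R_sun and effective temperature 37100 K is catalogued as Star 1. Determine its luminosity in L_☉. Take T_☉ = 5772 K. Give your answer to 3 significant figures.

9.03×10^7 L_☉

L/L_☉ = (R/R_☉)² (T/T_☉)⁴ = (230)² × (37100/5772)⁴
       = 5.290×10^4 × (6.428)⁴ = 5.290×10^4 × 1707 = 9.029×10^7.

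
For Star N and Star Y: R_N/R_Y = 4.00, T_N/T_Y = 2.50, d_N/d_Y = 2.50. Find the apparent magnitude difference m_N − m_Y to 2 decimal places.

-5.00

L_N/L_Y = (4.00)²(2.50)⁴ = 625.0.
F_N/F_Y = (L_N/L_Y)/(d_N/d_Y)² = 625.0/6.250 = 100.0.
m_N − m_Y = −2.5 log₁₀(100.0) = -5.00.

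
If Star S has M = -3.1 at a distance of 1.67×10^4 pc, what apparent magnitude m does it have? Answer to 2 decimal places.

13.01

m = M + 5 log₁₀(d/10 pc) = -3.1 + 5 log₁₀(1.67×10^4/10)
  = -3.1 + 5 × 3.223 = -3.1 + 16.11 = 13.01.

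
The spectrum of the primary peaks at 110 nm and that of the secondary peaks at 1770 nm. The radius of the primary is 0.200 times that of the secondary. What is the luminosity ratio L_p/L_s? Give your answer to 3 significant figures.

2.68×10^3

Wien's law gives T ∝ 1/λ_max, so T_p/T_s = λ_s/λ_p = 1770/110 = 16.09.
Then L ∝ R²T⁴ gives L_p/L_s = (0.200)² × (16.09)⁴ = 0.04000 × 6.704×10^4 = 2682.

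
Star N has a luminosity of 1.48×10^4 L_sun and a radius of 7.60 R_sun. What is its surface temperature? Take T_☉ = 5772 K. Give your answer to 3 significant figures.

2.31×10^4 K

T/T_☉ = (L/L_☉)^(1/4) / (R/R_☉)^(1/2)
T = 5772 × (1.48×10^4)^(1/4) / √(7.60) = 5772 × 11.03 / 2.757 = 2.309×10^4 K.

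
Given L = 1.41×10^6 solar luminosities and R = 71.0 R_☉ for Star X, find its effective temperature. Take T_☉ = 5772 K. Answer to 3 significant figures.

2.36×10^4 K

T/T_☉ = (L/L_☉)^(1/4) / (R/R_☉)^(1/2)
T = 5772 × (1.41×10^6)^(1/4) / √(71.0) = 5772 × 34.46 / 8.426 = 2.360×10^4 K.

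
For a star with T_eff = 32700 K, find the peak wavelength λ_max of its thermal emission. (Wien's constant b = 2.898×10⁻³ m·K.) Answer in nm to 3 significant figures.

λ_max = b/T = 2.898×10⁻³ / 32700 = 8.86×10^-8 m = 88.62 nm.

88.6 nm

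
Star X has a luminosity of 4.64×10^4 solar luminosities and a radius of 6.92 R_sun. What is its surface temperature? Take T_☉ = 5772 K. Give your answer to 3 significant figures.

3.22×10^4 K

T/T_☉ = (L/L_☉)^(1/4) / (R/R_☉)^(1/2)
T = 5772 × (4.64×10^4)^(1/4) / √(6.92) = 5772 × 14.68 / 2.631 = 3.220×10^4 K.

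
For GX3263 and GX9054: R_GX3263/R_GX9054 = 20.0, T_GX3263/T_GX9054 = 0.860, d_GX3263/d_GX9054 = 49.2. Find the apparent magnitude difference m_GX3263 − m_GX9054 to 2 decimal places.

L_GX3263/L_GX9054 = (20.0)²(0.860)⁴ = 218.8.
F_GX3263/F_GX9054 = (L_GX3263/L_GX9054)/(d_GX3263/d_GX9054)² = 218.8/2421 = 0.09039.
m_GX3263 − m_GX9054 = −2.5 log₁₀(0.09039) = 2.61.

2.61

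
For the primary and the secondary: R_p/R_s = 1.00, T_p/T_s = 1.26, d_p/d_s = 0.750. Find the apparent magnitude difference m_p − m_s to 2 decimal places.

L_p/L_s = (1.00)²(1.26)⁴ = 2.520.
F_p/F_s = (L_p/L_s)/(d_p/d_s)² = 2.520/0.5625 = 4.481.
m_p − m_s = −2.5 log₁₀(4.481) = -1.63.

-1.63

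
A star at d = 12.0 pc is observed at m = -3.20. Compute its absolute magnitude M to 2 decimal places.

-3.60

M = m − 5 log₁₀(d/10 pc) = -3.20 − 5 log₁₀(12.0/10)
  = -3.20 − 5 × 0.079 = -3.20 − 0.40 = -3.60.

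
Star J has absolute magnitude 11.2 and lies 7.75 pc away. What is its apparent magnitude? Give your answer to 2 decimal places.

m = M + 5 log₁₀(d/10 pc) = 11.2 + 5 log₁₀(7.75/10)
  = 11.2 + 5 × -0.111 = 11.2 + -0.55 = 10.65.

10.65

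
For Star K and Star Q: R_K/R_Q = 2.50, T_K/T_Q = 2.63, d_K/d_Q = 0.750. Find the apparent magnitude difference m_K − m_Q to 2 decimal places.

-6.81

L_K/L_Q = (2.50)²(2.63)⁴ = 299.0.
F_K/F_Q = (L_K/L_Q)/(d_K/d_Q)² = 299.0/0.5625 = 531.6.
m_K − m_Q = −2.5 log₁₀(531.6) = -6.81.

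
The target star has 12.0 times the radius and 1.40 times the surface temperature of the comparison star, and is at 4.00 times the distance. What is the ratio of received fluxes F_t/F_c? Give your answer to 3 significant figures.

L_t/L_c = (R_t/R_c)²(T_t/T_c)⁴ = (12.0)² × (1.40)⁴ = 553.2.
F_t/F_c = (L_t/L_c)/(d_t/d_c)² = 553.2 / (4.00)² = 34.57.

34.6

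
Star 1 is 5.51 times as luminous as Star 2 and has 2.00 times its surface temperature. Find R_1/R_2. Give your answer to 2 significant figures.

0.59

L ∝ R²T⁴ gives R ∝ √L / T², so
R_1/R_2 = √(5.51) / (2.00)² = 2.347 / 4.000 = 0.5868.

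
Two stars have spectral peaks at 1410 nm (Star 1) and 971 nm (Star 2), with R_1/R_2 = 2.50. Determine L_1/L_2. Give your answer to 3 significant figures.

Wien's law gives T ∝ 1/λ_max, so T_1/T_2 = λ_2/λ_1 = 971/1410 = 0.6887.
Then L ∝ R²T⁴ gives L_1/L_2 = (2.50)² × (0.6887)⁴ = 6.250 × 0.2249 = 1.406.

1.41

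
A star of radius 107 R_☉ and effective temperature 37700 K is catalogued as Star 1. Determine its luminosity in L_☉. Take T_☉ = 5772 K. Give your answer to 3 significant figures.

L/L_☉ = (R/R_☉)² (T/T_☉)⁴ = (107)² × (37700/5772)⁴
       = 1.145×10^4 × (6.532)⁴ = 1.145×10^4 × 1820 = 2.084×10^7.

2.08×10^7 L_☉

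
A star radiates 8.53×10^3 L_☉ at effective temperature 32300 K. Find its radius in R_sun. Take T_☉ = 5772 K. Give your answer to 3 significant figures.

R/R_☉ = √(L/L_☉) / (T/T_☉)² = √(8.53×10^3) / (5.596)²
       = 92.36 / 31.31 = 2.949.

2.95 R_sun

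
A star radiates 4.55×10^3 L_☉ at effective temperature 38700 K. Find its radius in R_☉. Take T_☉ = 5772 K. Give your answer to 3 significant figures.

R/R_☉ = √(L/L_☉) / (T/T_☉)² = √(4.55×10^3) / (6.705)²
       = 67.45 / 44.95 = 1.501.

1.50 R_☉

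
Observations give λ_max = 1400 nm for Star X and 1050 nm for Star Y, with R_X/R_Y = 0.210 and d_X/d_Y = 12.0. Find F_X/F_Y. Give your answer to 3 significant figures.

9.69×10^-5

Wien's law: T_X/T_Y = λ_Y/λ_X = 1050/1400 = 0.7500.
L_X/L_Y = (R_X/R_Y)²(T_X/T_Y)⁴ = (0.210)²(0.7500)⁴ = 0.01395.
F_X/F_Y = (L_X/L_Y)/(d_X/d_Y)² = 0.01395/(12.0)² = 9.690×10^-5.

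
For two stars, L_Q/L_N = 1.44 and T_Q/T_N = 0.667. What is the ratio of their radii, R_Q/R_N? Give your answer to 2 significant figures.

2.7

L ∝ R²T⁴ gives R ∝ √L / T², so
R_Q/R_N = √(1.44) / (0.667)² = 1.200 / 0.4449 = 2.697.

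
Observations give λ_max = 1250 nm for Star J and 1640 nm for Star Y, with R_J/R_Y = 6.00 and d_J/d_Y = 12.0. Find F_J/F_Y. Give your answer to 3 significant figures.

Wien's law: T_J/T_Y = λ_Y/λ_J = 1640/1250 = 1.312.
L_J/L_Y = (R_J/R_Y)²(T_J/T_Y)⁴ = (6.00)²(1.312)⁴ = 106.7.
F_J/F_Y = (L_J/L_Y)/(d_J/d_Y)² = 106.7/(12.0)² = 0.7408.

0.741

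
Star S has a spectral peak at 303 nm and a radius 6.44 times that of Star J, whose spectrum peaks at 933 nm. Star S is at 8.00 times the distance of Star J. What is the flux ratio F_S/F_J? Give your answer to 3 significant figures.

Wien's law: T_S/T_J = λ_J/λ_S = 933/303 = 3.079.
L_S/L_J = (R_S/R_J)²(T_S/T_J)⁴ = (6.44)²(3.079)⁴ = 3728.
F_S/F_J = (L_S/L_J)/(d_S/d_J)² = 3728/(8.00)² = 58.26.

58.3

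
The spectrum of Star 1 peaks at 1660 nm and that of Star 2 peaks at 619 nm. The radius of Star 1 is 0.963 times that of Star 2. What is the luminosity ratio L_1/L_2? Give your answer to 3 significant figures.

Wien's law gives T ∝ 1/λ_max, so T_1/T_2 = λ_2/λ_1 = 619/1660 = 0.3729.
Then L ∝ R²T⁴ gives L_1/L_2 = (0.963)² × (0.3729)⁴ = 0.9274 × 0.01933 = 0.01793.

0.0179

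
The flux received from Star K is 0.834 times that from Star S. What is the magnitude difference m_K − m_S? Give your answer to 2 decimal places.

m_K − m_S = −2.5 log₁₀(F_K/F_S) = −2.5 log₁₀(0.834) = −2.5 × (-0.079) = 0.197.

0.20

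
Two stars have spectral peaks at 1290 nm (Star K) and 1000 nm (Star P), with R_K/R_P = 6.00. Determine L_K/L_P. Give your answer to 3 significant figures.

Wien's law gives T ∝ 1/λ_max, so T_K/T_P = λ_P/λ_K = 1000/1290 = 0.7752.
Then L ∝ R²T⁴ gives L_K/L_P = (6.00)² × (0.7752)⁴ = 36.00 × 0.3611 = 13.00.

13.0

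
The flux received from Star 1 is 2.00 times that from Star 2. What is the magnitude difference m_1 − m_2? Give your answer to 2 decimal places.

-0.75

m_1 − m_2 = −2.5 log₁₀(F_1/F_2) = −2.5 log₁₀(2.00) = −2.5 × (0.301) = -0.753.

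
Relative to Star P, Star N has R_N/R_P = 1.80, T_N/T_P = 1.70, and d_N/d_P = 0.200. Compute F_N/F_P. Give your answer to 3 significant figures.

L_N/L_P = (R_N/R_P)²(T_N/T_P)⁴ = (1.80)² × (1.70)⁴ = 27.06.
F_N/F_P = (L_N/L_P)/(d_N/d_P)² = 27.06 / (0.200)² = 676.5.

677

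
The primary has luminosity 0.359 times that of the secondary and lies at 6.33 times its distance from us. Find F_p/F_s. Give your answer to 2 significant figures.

0.0090

F = L/(4πd²), so F_p/F_s = (L_p/L_s) / (d_p/d_s)²
= 0.359 / (6.33)² = 0.359 / 40.07 = 0.008960.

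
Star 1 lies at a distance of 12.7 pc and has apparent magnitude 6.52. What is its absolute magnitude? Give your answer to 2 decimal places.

6.00

M = m − 5 log₁₀(d/10 pc) = 6.52 − 5 log₁₀(12.7/10)
  = 6.52 − 5 × 0.104 = 6.52 − 0.52 = 6.00.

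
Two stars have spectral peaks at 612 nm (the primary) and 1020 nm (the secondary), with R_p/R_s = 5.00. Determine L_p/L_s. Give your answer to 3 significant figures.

193

Wien's law gives T ∝ 1/λ_max, so T_p/T_s = λ_s/λ_p = 1020/612 = 1.667.
Then L ∝ R²T⁴ gives L_p/L_s = (5.00)² × (1.667)⁴ = 25.00 × 7.716 = 192.9.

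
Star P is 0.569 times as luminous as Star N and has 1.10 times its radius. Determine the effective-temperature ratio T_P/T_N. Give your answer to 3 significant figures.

0.828

L ∝ R²T⁴ gives T ∝ (L/R²)^(1/4), so
T_P/T_N = (0.569 / 1.10²)^(1/4) = (0.4702)^(1/4) = 0.8281.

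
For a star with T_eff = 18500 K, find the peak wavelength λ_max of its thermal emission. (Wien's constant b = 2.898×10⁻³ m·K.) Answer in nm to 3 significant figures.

λ_max = b/T = 2.898×10⁻³ / 18500 = 1.57×10^-7 m = 156.6 nm.

157 nm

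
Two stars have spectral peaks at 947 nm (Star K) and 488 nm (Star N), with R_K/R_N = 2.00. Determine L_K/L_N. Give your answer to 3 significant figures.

0.282

Wien's law gives T ∝ 1/λ_max, so T_K/T_N = λ_N/λ_K = 488/947 = 0.5153.
Then L ∝ R²T⁴ gives L_K/L_N = (2.00)² × (0.5153)⁴ = 4.000 × 0.07051 = 0.2821.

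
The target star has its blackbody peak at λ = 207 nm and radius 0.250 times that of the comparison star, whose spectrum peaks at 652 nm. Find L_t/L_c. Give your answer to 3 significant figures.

Wien's law gives T ∝ 1/λ_max, so T_t/T_c = λ_c/λ_t = 652/207 = 3.150.
Then L ∝ R²T⁴ gives L_t/L_c = (0.250)² × (3.150)⁴ = 0.06250 × 98.43 = 6.152.

6.15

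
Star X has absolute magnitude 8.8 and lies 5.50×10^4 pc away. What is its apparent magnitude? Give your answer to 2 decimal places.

m = M + 5 log₁₀(d/10 pc) = 8.8 + 5 log₁₀(5.50×10^4/10)
  = 8.8 + 5 × 3.740 = 8.8 + 18.70 = 27.50.

27.50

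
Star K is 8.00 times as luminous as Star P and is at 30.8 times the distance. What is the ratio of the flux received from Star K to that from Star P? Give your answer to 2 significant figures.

F = L/(4πd²), so F_K/F_P = (L_K/L_P) / (d_K/d_P)²
= 8.00 / (30.8)² = 8.00 / 948.6 = 0.008433.

0.0084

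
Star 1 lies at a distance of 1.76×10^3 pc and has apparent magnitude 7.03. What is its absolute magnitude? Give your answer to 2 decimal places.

M = m − 5 log₁₀(d/10 pc) = 7.03 − 5 log₁₀(1.76×10^3/10)
  = 7.03 − 5 × 2.246 = 7.03 − 11.23 = -4.20.

-4.20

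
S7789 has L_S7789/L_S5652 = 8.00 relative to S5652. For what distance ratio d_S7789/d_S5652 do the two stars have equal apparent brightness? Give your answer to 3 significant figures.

2.83

Equal flux requires L_S7789/d_S7789² = L_S5652/d_S5652², so d_S7789/d_S5652 = √(L_S7789/L_S5652)
= √(8.00) = 2.828.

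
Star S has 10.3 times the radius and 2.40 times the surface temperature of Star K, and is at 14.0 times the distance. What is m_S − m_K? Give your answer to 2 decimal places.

L_S/L_K = (10.3)²(2.40)⁴ = 3520.
F_S/F_K = (L_S/L_K)/(d_S/d_K)² = 3520/196.0 = 17.96.
m_S − m_K = −2.5 log₁₀(17.96) = -3.14.

-3.14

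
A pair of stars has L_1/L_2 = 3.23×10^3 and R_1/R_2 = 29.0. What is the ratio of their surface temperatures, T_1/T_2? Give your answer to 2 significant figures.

L ∝ R²T⁴ gives T ∝ (L/R²)^(1/4), so
T_1/T_2 = (3.23×10^3 / 29.0²)^(1/4) = (3.841)^(1/4) = 1.400.

1.4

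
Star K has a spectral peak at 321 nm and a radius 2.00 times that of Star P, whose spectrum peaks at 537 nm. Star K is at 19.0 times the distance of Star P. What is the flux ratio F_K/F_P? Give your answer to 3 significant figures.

Wien's law: T_K/T_P = λ_P/λ_K = 537/321 = 1.673.
L_K/L_P = (R_K/R_P)²(T_K/T_P)⁴ = (2.00)²(1.673)⁴ = 31.33.
F_K/F_P = (L_K/L_P)/(d_K/d_P)² = 31.33/(19.0)² = 0.08678.

0.0868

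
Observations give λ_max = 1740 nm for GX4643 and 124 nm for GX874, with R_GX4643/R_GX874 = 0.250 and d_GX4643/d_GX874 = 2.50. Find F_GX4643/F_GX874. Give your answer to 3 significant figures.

Wien's law: T_GX4643/T_GX874 = λ_GX874/λ_GX4643 = 124/1740 = 0.07126.
L_GX4643/L_GX874 = (R_GX4643/R_GX874)²(T_GX4643/T_GX874)⁴ = (0.250)²(0.07126)⁴ = 1.612×10^-6.
F_GX4643/F_GX874 = (L_GX4643/L_GX874)/(d_GX4643/d_GX874)² = 1.612×10^-6/(2.50)² = 2.579×10^-7.

2.58×10^-7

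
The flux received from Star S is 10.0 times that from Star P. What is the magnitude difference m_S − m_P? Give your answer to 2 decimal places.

-2.50

m_S − m_P = −2.5 log₁₀(F_S/F_P) = −2.5 log₁₀(10.0) = −2.5 × (1.000) = -2.500.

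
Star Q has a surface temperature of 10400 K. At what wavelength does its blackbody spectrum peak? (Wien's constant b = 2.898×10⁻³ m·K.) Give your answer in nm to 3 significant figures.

λ_max = b/T = 2.898×10⁻³ / 10400 = 2.79×10^-7 m = 278.7 nm.

279 nm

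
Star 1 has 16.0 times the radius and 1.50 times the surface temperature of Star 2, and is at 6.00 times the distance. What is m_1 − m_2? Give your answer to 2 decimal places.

L_1/L_2 = (16.0)²(1.50)⁴ = 1296.
F_1/F_2 = (L_1/L_2)/(d_1/d_2)² = 1296/36.00 = 36.00.
m_1 − m_2 = −2.5 log₁₀(36.00) = -3.89.

-3.89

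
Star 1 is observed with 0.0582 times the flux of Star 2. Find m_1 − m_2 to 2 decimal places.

3.09

m_1 − m_2 = −2.5 log₁₀(F_1/F_2) = −2.5 log₁₀(0.0582) = −2.5 × (-1.235) = 3.088.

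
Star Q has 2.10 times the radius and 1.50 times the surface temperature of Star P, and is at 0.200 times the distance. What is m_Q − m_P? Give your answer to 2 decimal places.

-6.87

L_Q/L_P = (2.10)²(1.50)⁴ = 22.33.
F_Q/F_P = (L_Q/L_P)/(d_Q/d_P)² = 22.33/0.04000 = 558.1.
m_Q − m_P = −2.5 log₁₀(558.1) = -6.87.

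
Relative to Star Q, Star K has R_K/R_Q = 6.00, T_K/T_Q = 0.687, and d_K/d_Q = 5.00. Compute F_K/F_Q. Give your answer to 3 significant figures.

L_K/L_Q = (R_K/R_Q)²(T_K/T_Q)⁴ = (6.00)² × (0.687)⁴ = 8.019.
F_K/F_Q = (L_K/L_Q)/(d_K/d_Q)² = 8.019 / (5.00)² = 0.3208.

0.321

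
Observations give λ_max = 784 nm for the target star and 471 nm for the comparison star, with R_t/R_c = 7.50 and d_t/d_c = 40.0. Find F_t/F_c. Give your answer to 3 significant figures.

0.00458

Wien's law: T_t/T_c = λ_c/λ_t = 471/784 = 0.6008.
L_t/L_c = (R_t/R_c)²(T_t/T_c)⁴ = (7.50)²(0.6008)⁴ = 7.327.
F_t/F_c = (L_t/L_c)/(d_t/d_c)² = 7.327/(40.0)² = 0.004580.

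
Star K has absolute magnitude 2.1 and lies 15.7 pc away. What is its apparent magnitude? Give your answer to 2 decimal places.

3.08

m = M + 5 log₁₀(d/10 pc) = 2.1 + 5 log₁₀(15.7/10)
  = 2.1 + 5 × 0.196 = 2.1 + 0.98 = 3.08.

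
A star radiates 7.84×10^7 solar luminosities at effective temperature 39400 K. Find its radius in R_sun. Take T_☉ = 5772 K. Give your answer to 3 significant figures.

R/R_☉ = √(L/L_☉) / (T/T_☉)² = √(7.84×10^7) / (6.826)²
       = 8854 / 46.60 = 190.0.

190 R_sun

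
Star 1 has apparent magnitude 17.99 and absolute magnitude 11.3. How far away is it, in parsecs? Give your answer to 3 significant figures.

m − M = 5 log₁₀(d/10 pc)
17.99 − (11.3) = 6.69 = 5 log₁₀(d/10)
d = 10 × 10^(6.69/5) = 10 × 10^1.338 = 217.8 pc.

218 pc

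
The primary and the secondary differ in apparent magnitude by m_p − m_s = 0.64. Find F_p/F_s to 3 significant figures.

0.555

F_p/F_s = 10^(−(m_p − m_s)/2.5) = 10^(-0.64/2.5) = 10^-0.256 = 0.5546.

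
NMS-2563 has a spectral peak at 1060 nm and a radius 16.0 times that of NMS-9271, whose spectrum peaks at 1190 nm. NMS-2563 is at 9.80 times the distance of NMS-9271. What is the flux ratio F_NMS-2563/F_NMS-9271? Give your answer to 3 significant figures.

4.23

Wien's law: T_NMS-2563/T_NMS-9271 = λ_NMS-9271/λ_NMS-2563 = 1190/1060 = 1.123.
L_NMS-2563/L_NMS-9271 = (R_NMS-2563/R_NMS-9271)²(T_NMS-2563/T_NMS-9271)⁴ = (16.0)²(1.123)⁴ = 406.6.
F_NMS-2563/F_NMS-9271 = (L_NMS-2563/L_NMS-9271)/(d_NMS-2563/d_NMS-9271)² = 406.6/(9.80)² = 4.234.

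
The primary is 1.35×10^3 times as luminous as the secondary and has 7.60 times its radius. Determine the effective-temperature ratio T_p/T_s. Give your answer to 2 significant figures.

L ∝ R²T⁴ gives T ∝ (L/R²)^(1/4), so
T_p/T_s = (1.35×10^3 / 7.60²)^(1/4) = (23.37)^(1/4) = 2.199.

2.2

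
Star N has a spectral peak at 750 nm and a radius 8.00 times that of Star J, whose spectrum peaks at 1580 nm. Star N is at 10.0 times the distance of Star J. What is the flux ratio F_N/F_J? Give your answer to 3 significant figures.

Wien's law: T_N/T_J = λ_J/λ_N = 1580/750 = 2.107.
L_N/L_J = (R_N/R_J)²(T_N/T_J)⁴ = (8.00)²(2.107)⁴ = 1261.
F_N/F_J = (L_N/L_J)/(d_N/d_J)² = 1261/(10.0)² = 12.61.

12.6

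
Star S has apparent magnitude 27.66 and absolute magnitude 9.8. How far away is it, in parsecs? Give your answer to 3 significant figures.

3.73×10^4 pc

m − M = 5 log₁₀(d/10 pc)
27.66 − (9.8) = 17.86 = 5 log₁₀(d/10)
d = 10 × 10^(17.86/5) = 10 × 10^3.572 = 3.733×10^4 pc.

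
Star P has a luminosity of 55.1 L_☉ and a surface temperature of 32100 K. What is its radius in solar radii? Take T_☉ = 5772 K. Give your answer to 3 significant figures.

0.240 solar radii

R/R_☉ = √(L/L_☉) / (T/T_☉)² = √(55.1) / (5.561)²
       = 7.423 / 30.93 = 0.2400.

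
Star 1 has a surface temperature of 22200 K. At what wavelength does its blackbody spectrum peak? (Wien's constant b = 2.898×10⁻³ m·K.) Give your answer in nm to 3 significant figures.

131 nm

λ_max = b/T = 2.898×10⁻³ / 22200 = 1.31×10^-7 m = 130.5 nm.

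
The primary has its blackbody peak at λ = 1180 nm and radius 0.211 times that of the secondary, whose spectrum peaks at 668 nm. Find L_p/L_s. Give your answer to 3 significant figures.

Wien's law gives T ∝ 1/λ_max, so T_p/T_s = λ_s/λ_p = 668/1180 = 0.5661.
Then L ∝ R²T⁴ gives L_p/L_s = (0.211)² × (0.5661)⁴ = 0.04452 × 0.1027 = 0.004572.

0.00457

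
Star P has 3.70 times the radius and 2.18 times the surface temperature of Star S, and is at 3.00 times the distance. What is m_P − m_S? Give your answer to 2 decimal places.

L_P/L_S = (3.70)²(2.18)⁴ = 309.2.
F_P/F_S = (L_P/L_S)/(d_P/d_S)² = 309.2/9.000 = 34.35.
m_P − m_S = −2.5 log₁₀(34.35) = -3.84.

-3.84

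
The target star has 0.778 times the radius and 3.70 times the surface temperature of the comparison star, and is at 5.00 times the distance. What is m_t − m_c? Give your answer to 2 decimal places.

L_t/L_c = (0.778)²(3.70)⁴ = 113.4.
F_t/F_c = (L_t/L_c)/(d_t/d_c)² = 113.4/25.00 = 4.538.
m_t − m_c = −2.5 log₁₀(4.538) = -1.64.

-1.64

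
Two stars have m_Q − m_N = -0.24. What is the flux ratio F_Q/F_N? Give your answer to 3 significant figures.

1.25

F_Q/F_N = 10^(−(m_Q − m_N)/2.5) = 10^(0.24/2.5) = 10^0.096 = 1.247.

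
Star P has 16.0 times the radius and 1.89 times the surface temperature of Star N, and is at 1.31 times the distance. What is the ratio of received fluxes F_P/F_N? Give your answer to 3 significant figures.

L_P/L_N = (R_P/R_N)²(T_P/T_N)⁴ = (16.0)² × (1.89)⁴ = 3267.
F_P/F_N = (L_P/L_N)/(d_P/d_N)² = 3267 / (1.31)² = 1903.

1.90×10^3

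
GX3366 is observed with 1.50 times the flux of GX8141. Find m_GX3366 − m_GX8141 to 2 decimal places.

-0.44

m_GX3366 − m_GX8141 = −2.5 log₁₀(F_GX3366/F_GX8141) = −2.5 log₁₀(1.50) = −2.5 × (0.176) = -0.440.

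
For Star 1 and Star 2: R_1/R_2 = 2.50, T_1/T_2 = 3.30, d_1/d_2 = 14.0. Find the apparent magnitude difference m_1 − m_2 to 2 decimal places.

-1.44

L_1/L_2 = (2.50)²(3.30)⁴ = 741.2.
F_1/F_2 = (L_1/L_2)/(d_1/d_2)² = 741.2/196.0 = 3.782.
m_1 − m_2 = −2.5 log₁₀(3.782) = -1.44.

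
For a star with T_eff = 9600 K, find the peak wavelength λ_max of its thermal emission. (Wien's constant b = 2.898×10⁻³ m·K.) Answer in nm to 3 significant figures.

λ_max = b/T = 2.898×10⁻³ / 9600 = 3.02×10^-7 m = 301.9 nm.

302 nm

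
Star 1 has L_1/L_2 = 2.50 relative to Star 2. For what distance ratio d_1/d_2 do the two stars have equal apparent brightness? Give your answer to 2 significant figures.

Equal flux requires L_1/d_1² = L_2/d_2², so d_1/d_2 = √(L_1/L_2)
= √(2.50) = 1.581.

1.6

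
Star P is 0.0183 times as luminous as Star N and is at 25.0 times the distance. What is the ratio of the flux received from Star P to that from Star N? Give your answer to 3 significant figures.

F = L/(4πd²), so F_P/F_N = (L_P/L_N) / (d_P/d_N)²
= 0.0183 / (25.0)² = 0.0183 / 625.0 = 2.928×10^-5.

2.93×10^-5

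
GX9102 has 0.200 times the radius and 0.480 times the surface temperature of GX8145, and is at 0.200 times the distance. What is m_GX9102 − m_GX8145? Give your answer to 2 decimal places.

L_GX9102/L_GX8145 = (0.200)²(0.480)⁴ = 0.002123.
F_GX9102/F_GX8145 = (L_GX9102/L_GX8145)/(d_GX9102/d_GX8145)² = 0.002123/0.04000 = 0.05308.
m_GX9102 − m_GX8145 = −2.5 log₁₀(0.05308) = 3.19.

3.19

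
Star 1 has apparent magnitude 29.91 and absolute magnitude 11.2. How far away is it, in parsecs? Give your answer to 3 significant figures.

m − M = 5 log₁₀(d/10 pc)
29.91 − (11.2) = 18.71 = 5 log₁₀(d/10)
d = 10 × 10^(18.71/5) = 10 × 10^3.742 = 5.521×10^4 pc.

5.52×10^4 pc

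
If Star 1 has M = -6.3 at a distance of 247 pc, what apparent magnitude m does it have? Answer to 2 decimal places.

m = M + 5 log₁₀(d/10 pc) = -6.3 + 5 log₁₀(247/10)
  = -6.3 + 5 × 1.393 = -6.3 + 6.96 = 0.66.

0.66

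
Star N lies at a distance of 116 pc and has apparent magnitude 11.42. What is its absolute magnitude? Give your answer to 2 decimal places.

6.10

M = m − 5 log₁₀(d/10 pc) = 11.42 − 5 log₁₀(116/10)
  = 11.42 − 5 × 1.064 = 11.42 − 5.32 = 6.10.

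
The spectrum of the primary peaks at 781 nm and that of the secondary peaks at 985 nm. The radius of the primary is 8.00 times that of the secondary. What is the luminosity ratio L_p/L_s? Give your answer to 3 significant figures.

Wien's law gives T ∝ 1/λ_max, so T_p/T_s = λ_s/λ_p = 985/781 = 1.261.
Then L ∝ R²T⁴ gives L_p/L_s = (8.00)² × (1.261)⁴ = 64.00 × 2.530 = 161.9.

162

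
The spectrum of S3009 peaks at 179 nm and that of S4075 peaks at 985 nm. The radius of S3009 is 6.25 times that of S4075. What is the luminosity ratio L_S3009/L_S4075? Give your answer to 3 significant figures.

Wien's law gives T ∝ 1/λ_max, so T_S3009/T_S4075 = λ_S4075/λ_S3009 = 985/179 = 5.503.
Then L ∝ R²T⁴ gives L_S3009/L_S4075 = (6.25)² × (5.503)⁴ = 39.06 × 916.9 = 3.582×10^4.

3.58×10^4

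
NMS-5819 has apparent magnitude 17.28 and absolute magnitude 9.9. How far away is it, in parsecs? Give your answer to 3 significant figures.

299 pc

m − M = 5 log₁₀(d/10 pc)
17.28 − (9.9) = 7.38 = 5 log₁₀(d/10)
d = 10 × 10^(7.38/5) = 10 × 10^1.476 = 299.2 pc.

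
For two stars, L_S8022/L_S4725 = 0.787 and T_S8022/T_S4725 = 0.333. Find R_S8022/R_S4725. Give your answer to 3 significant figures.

L ∝ R²T⁴ gives R ∝ √L / T², so
R_S8022/R_S4725 = √(0.787) / (0.333)² = 0.8871 / 0.1109 = 8.000.

8.00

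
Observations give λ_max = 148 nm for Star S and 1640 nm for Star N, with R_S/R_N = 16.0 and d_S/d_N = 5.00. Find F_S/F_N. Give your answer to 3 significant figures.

1.54×10^5

Wien's law: T_S/T_N = λ_N/λ_S = 1640/148 = 11.08.
L_S/L_N = (R_S/R_N)²(T_S/T_N)⁴ = (16.0)²(11.08)⁴ = 3.860×10^6.
F_S/F_N = (L_S/L_N)/(d_S/d_N)² = 3.860×10^6/(5.00)² = 1.544×10^5.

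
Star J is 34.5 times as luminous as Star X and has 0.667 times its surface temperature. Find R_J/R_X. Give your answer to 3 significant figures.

13.2

L ∝ R²T⁴ gives R ∝ √L / T², so
R_J/R_X = √(34.5) / (0.667)² = 5.874 / 0.4449 = 13.20.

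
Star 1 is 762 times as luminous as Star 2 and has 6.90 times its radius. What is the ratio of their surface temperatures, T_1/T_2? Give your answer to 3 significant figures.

2.00

L ∝ R²T⁴ gives T ∝ (L/R²)^(1/4), so
T_1/T_2 = (762 / 6.90²)^(1/4) = (16.01)^(1/4) = 2.000.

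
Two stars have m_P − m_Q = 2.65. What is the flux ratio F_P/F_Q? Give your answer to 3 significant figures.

0.0871

F_P/F_Q = 10^(−(m_P − m_Q)/2.5) = 10^(-2.65/2.5) = 10^-1.060 = 0.08710.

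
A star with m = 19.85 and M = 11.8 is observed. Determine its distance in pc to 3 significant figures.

m − M = 5 log₁₀(d/10 pc)
19.85 − (11.8) = 8.05 = 5 log₁₀(d/10)
d = 10 × 10^(8.05/5) = 10 × 10^1.610 = 407.4 pc.

407 pc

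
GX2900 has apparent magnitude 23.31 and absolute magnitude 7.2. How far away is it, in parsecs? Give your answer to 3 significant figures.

1.67×10^4 pc

m − M = 5 log₁₀(d/10 pc)
23.31 − (7.2) = 16.11 = 5 log₁₀(d/10)
d = 10 × 10^(16.11/5) = 10 × 10^3.222 = 1.667×10^4 pc.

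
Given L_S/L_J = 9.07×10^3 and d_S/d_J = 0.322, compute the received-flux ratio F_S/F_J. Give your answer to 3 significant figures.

F = L/(4πd²), so F_S/F_J = (L_S/L_J) / (d_S/d_J)²
= 9.07×10^3 / (0.322)² = 9.07×10^3 / 0.1037 = 8.748×10^4.

8.75×10^4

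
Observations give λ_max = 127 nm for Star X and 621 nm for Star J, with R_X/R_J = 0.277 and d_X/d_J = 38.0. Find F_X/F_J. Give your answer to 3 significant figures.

Wien's law: T_X/T_J = λ_J/λ_X = 621/127 = 4.890.
L_X/L_J = (R_X/R_J)²(T_X/T_J)⁴ = (0.277)²(4.890)⁴ = 43.86.
F_X/F_J = (L_X/L_J)/(d_X/d_J)² = 43.86/(38.0)² = 0.03038.

0.0304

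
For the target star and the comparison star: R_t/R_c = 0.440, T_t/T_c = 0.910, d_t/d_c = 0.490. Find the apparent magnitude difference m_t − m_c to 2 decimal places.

L_t/L_c = (0.440)²(0.910)⁴ = 0.1328.
F_t/F_c = (L_t/L_c)/(d_t/d_c)² = 0.1328/0.2401 = 0.5529.
m_t − m_c = −2.5 log₁₀(0.5529) = 0.64.

0.64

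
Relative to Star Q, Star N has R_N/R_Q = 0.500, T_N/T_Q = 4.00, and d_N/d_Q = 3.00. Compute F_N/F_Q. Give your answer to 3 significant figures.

L_N/L_Q = (R_N/R_Q)²(T_N/T_Q)⁴ = (0.500)² × (4.00)⁴ = 64.00.
F_N/F_Q = (L_N/L_Q)/(d_N/d_Q)² = 64.00 / (3.00)² = 7.111.

7.11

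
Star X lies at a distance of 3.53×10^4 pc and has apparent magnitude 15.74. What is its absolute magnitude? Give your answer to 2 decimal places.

-2.00

M = m − 5 log₁₀(d/10 pc) = 15.74 − 5 log₁₀(3.53×10^4/10)
  = 15.74 − 5 × 3.548 = 15.74 − 17.74 = -2.00.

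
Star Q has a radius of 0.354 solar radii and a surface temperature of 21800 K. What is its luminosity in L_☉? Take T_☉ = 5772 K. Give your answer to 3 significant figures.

25.5 L_☉

L/L_☉ = (R/R_☉)² (T/T_☉)⁴ = (0.354)² × (21800/5772)⁴
       = 0.1253 × (3.777)⁴ = 0.1253 × 203.5 = 25.50.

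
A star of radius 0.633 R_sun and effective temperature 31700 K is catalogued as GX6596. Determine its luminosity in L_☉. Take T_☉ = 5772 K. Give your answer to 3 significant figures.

365 L_☉

L/L_☉ = (R/R_☉)² (T/T_☉)⁴ = (0.633)² × (31700/5772)⁴
       = 0.4007 × (5.492)⁴ = 0.4007 × 909.8 = 364.5.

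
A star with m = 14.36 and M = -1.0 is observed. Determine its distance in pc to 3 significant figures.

1.18×10^4 pc

m − M = 5 log₁₀(d/10 pc)
14.36 − (-1.0) = 15.36 = 5 log₁₀(d/10)
d = 10 × 10^(15.36/5) = 10 × 10^3.072 = 1.180×10^4 pc.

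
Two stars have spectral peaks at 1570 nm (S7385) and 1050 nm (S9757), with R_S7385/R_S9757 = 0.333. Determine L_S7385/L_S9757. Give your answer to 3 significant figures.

Wien's law gives T ∝ 1/λ_max, so T_S7385/T_S9757 = λ_S9757/λ_S7385 = 1050/1570 = 0.6688.
Then L ∝ R²T⁴ gives L_S7385/L_S9757 = (0.333)² × (0.6688)⁴ = 0.1109 × 0.2001 = 0.02218.

0.0222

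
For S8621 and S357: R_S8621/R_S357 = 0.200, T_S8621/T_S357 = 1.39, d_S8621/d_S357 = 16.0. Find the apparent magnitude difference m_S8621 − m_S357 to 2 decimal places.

8.09

L_S8621/L_S357 = (0.200)²(1.39)⁴ = 0.1493.
F_S8621/F_S357 = (L_S8621/L_S357)/(d_S8621/d_S357)² = 0.1493/256.0 = 5.833×10^-4.
m_S8621 − m_S357 = −2.5 log₁₀(5.833×10^-4) = 8.09.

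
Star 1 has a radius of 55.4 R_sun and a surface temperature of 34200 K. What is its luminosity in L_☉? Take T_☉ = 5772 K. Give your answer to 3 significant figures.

3.78×10^6 L_☉

L/L_☉ = (R/R_☉)² (T/T_☉)⁴ = (55.4)² × (34200/5772)⁴
       = 3069 × (5.925)⁴ = 3069 × 1233 = 3.783×10^6.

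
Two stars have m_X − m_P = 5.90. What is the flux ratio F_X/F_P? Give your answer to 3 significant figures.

0.00437

F_X/F_P = 10^(−(m_X − m_P)/2.5) = 10^(-5.90/2.5) = 10^-2.360 = 0.004365.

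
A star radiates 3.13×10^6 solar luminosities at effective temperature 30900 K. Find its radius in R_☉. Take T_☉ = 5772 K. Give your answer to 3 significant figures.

R/R_☉ = √(L/L_☉) / (T/T_☉)² = √(3.13×10^6) / (5.353)²
       = 1769 / 28.66 = 61.73.

61.7 R_☉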